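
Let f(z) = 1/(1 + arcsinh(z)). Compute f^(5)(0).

Compose series: expand the inner function first, then feed it into the outer expansion.
The coefficient of z^5 in the expansion is -23/40, so f^(5)(0) = 5! * (-23/40) = -69.

-69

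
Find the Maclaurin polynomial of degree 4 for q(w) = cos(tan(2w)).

-14*w^4/3 - 2*w^2 + 1

Substitute the inner expansion into the outer series and collect powers.
q(0) = 1
q′(0) = 0
q′′(0) = -4
q′′′(0) = 0
q^(4)(0) = -112
Then c_k = q^(k)(0)/k! gives each Taylor coefficient.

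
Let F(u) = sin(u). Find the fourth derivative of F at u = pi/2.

The coefficient of (u - pi/2)^4 in the expansion is 1/24, so F^(4)(pi/2) = 4! * (1/24) = 1.

1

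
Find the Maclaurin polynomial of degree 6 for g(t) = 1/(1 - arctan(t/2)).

t^6/360 + t^5/160 + t^4/48 + t^3/12 + t^2/4 + t/2 + 1

Substitute the inner expansion into the outer series and collect powers.
g(0) = 1
g′(0) = 1/2
g′′(0) = 1/2
g′′′(0) = 1/2
g^(4)(0) = 1/2
g^(5)(0) = 3/4
g^(6)(0) = 2
Dividing each by k! gives the coefficients c_0, ..., c_6.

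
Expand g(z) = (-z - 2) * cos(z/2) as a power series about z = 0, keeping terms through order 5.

Multiply each power in the prefactor through the base expansion.

-z^5/384 - z^4/192 + z^3/8 + z^2/4 - z - 2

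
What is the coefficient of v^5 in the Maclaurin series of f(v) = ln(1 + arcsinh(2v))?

52/15

Let u equal the inner series; expand the outer function in u and truncate.
f(0) = 0
f′(0) = 2
f′′(0) = -4
f′′′(0) = 8
f^(4)(0) = -32
f^(5)(0) = 416
So c_5 = f^(5)(0)/5! = 52/15.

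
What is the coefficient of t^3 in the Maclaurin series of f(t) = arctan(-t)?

1/3

f(0) = 0
f′(0) = -1
f′′(0) = 0
f′′′(0) = 2
Then c_k = f^(k)(0)/k! gives each Taylor coefficient.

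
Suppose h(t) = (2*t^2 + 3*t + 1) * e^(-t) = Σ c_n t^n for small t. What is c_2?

-1/2

Shift and add copies of the series according to the polynomial's terms.
So c_2 = h′′(0)/2! = -1/2.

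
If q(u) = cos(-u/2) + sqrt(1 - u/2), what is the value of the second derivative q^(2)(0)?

-5/16

Expand each term separately and add.
The coefficient of u^2 in the expansion is -5/32, so q′′(0) = 2! * (-5/32) = -5/16.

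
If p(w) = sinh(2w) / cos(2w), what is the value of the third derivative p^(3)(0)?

32

Invert the denominator's series and multiply.
The coefficient of w^3 in the expansion is 16/3, so p′′′(0) = 3! * (16/3) = 32.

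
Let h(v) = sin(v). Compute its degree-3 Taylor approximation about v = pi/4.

Differentiate repeatedly and evaluate at the center.
[(v - pi/4)^0] = sqrt(2)/2;  [(v - pi/4)^1] = sqrt(2)/2;  [(v - pi/4)^2] = -sqrt(2)/4;  [(v - pi/4)^3] = -sqrt(2)/12.

-sqrt(2)*(v - pi/4)^3/12 - sqrt(2)*(v - pi/4)^2/4 + sqrt(2)*(v - pi/4)/2 + sqrt(2)/2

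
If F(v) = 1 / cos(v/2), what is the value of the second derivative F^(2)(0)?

Invert the denominator's series and multiply.
The coefficient of v^2 in the expansion is 1/8, so F′′(0) = 2! * (1/8) = 1/4.

1/4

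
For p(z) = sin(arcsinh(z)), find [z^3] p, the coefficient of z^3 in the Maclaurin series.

-1/3

Plug the Maclaurin series of the inner function into that of the outer and collect terms.
p(0) = 0
p′(0) = 1
p′′(0) = 0
p′′′(0) = -2
Dividing each by k! gives the coefficients c_0, ..., c_3.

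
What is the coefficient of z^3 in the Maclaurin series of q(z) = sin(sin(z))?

-1/3

Let u equal the inner series; expand the outer function in u and truncate.
q(0) = 0
q′(0) = 1
q′′(0) = 0
q′′′(0) = -2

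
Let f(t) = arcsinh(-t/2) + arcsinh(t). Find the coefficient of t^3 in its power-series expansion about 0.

-7/48

Add the two expansions coefficient-wise.
f(0) = 0
f′(0) = 1/2
f′′(0) = 0
f′′′(0) = -7/8
Dividing each by k! gives the coefficients c_0, ..., c_3.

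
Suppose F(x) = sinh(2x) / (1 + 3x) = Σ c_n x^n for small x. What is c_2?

-6

Take the Cauchy product of the two expansions.
F(0) = 0
F′(0) = 2
F′′(0) = -12
So c_2 = F′′(0)/2! = -6.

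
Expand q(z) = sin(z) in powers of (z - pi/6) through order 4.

(z - pi/6)^4/48 - sqrt(3)*(z - pi/6)^3/12 - (z - pi/6)^2/4 + sqrt(3)*(z - pi/6)/2 + 1/2

Use the known series and substitute for the argument.
q(pi/6) = 1/2
q′(pi/6) = sqrt(3)/2
q′′(pi/6) = -1/2
q′′′(pi/6) = -sqrt(3)/2
q^(4)(pi/6) = 1/2
Dividing each by k! gives the coefficients c_0, ..., c_4.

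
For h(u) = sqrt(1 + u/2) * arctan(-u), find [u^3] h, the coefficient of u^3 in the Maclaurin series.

Write out both Maclaurin series and multiply, keeping only the needed powers.
So c_3 = h′′′(0)/3! = 35/96.

35/96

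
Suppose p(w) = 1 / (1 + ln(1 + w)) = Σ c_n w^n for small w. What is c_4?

11/3

Write 1/(1+u) = 1 - u + u^2 - u^3 + ... and substitute the series for u.
[w^0] = 1;  [w^1] = -1;  [w^2] = 3/2;  [w^3] = -7/3;  [w^4] = 11/3.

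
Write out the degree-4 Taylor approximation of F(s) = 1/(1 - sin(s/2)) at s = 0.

Substitute the inner expansion into the outer series and collect powers.
F(0) = 1
F′(0) = 1/2
F′′(0) = 1/2
F′′′(0) = 5/8
F^(4)(0) = 1

s^4/24 + 5*s^3/48 + s^2/4 + s/2 + 1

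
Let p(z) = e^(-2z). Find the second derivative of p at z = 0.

From the series, [z^2] p = 2; multiply by 2! = 2 to get 4.

4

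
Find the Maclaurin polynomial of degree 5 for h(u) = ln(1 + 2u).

32*u^5/5 - 4*u^4 + 8*u^3/3 - 2*u^2 + 2*u

h(0) = 0
h′(0) = 2
h′′(0) = -4
h′′′(0) = 16
h^(4)(0) = -96
h^(5)(0) = 768
Then c_k = h^(k)(0)/k! gives each Taylor coefficient.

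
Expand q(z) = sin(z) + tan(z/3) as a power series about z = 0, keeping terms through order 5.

Combine the two series term by term.
q(0) = 0
q′(0) = 4/3
q′′(0) = 0
q′′′(0) = -25/27
q^(4)(0) = 0
q^(5)(0) = 259/243
Then c_k = q^(k)(0)/k! gives each Taylor coefficient.

259*z^5/29160 - 25*z^3/162 + 4*z/3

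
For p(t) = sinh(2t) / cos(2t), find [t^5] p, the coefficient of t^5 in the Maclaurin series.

48/5

Invert the denominator's series and multiply.
[t^0] = 0;  [t^1] = 2;  [t^2] = 0;  [t^3] = 16/3;  [t^4] = 0;  [t^5] = 48/5.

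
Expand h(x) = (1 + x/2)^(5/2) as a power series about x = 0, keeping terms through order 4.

-5*x^4/2048 + 5*x^3/128 + 15*x^2/32 + 5*x/4 + 1

h(0) = 1
h′(0) = 5/4
h′′(0) = 15/16
h′′′(0) = 15/64
h^(4)(0) = -15/256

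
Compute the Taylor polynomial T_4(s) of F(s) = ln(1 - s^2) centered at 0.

-s^4/2 - s^2

[s^0] = 0;  [s^1] = 0;  [s^2] = -1;  [s^3] = 0;  [s^4] = -1/2.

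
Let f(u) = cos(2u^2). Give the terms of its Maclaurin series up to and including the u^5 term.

Apply the Taylor formula c_k = f^(k)(a)/k!.
f(0) = 1
f′(0) = 0
f′′(0) = 0
f′′′(0) = 0
f^(4)(0) = -48
f^(5)(0) = 0

1 - 2*u^4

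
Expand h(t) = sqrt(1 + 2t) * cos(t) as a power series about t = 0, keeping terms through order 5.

Expand each factor separately, then convolve coefficients.

2*t^5/3 - t^4/3 - t^2 + t + 1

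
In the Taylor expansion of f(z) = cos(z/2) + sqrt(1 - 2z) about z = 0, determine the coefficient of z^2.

Expand each term separately and add.
So c_2 = f′′(0)/2! = -5/8.

-5/8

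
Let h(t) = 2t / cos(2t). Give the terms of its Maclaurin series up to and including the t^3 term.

4*t^3 + 2*t

Invert the denominator's series and multiply.
[t^0] = 0;  [t^1] = 2;  [t^2] = 0;  [t^3] = 4.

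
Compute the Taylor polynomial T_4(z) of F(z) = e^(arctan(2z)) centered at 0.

Substitute the inner expansion into the outer series and collect powers.
F(0) = 1
F′(0) = 2
F′′(0) = 4
F′′′(0) = -8
F^(4)(0) = -112

-14*z^4/3 - 4*z^3/3 + 2*z^2 + 2*z + 1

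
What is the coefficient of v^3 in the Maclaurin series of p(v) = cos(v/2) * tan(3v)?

Multiply the two series term by term and collect like powers.
[v^0] = 0;  [v^1] = 3;  [v^2] = 0;  [v^3] = 69/8.

69/8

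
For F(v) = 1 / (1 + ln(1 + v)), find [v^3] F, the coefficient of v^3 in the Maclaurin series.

Expand as Σ (-1)^k u^k with u equal to the inner function's series.
So c_3 = F′′′(0)/3! = -7/3.

-7/3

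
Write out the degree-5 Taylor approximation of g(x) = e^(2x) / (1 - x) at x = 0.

Multiply the two series term by term and collect like powers.
g(0) = 1
g′(0) = 3
g′′(0) = 10
g′′′(0) = 38
g^(4)(0) = 168
g^(5)(0) = 872
Dividing each by k! gives the coefficients c_0, ..., c_5.

109*x^5/15 + 7*x^4 + 19*x^3/3 + 5*x^2 + 3*x + 1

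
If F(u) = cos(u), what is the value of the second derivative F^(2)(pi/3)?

-1/2

The coefficient of (u - pi/3)^2 in the expansion is -1/4, so F′′(pi/3) = 2! * (-1/4) = -1/2.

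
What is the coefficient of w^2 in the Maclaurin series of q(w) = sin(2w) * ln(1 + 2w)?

Write out both Maclaurin series and multiply, keeping only the needed powers.
q(0) = 0
q′(0) = 0
q′′(0) = 8

4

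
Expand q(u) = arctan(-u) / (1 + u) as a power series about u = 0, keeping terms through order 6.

13*u^6/15 - 13*u^5/15 + 2*u^4/3 - 2*u^3/3 + u^2 - u

Expand each factor separately, then convolve coefficients.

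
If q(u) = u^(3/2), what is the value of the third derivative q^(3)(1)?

From the series, [(u - 1)^3] q = -1/16; multiply by 3! = 6 to get -3/8.

-3/8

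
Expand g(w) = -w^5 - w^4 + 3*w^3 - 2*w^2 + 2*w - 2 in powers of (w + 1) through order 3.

Use the known series and substitute for the argument.

-3*(w + 1)^3 - 7*(w + 1)^2 + 14*(w + 1) - 9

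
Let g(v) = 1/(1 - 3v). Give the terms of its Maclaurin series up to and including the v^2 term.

9*v^2 + 3*v + 1

Compute the successive derivatives at the expansion point and divide by k!.
g(0) = 1
g′(0) = 3
g′′(0) = 18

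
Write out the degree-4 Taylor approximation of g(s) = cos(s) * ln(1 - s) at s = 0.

s^3/6 - s^2/2 - s

Take the Cauchy product of the two expansions.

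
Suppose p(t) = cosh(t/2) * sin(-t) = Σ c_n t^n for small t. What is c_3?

Take the Cauchy product of the two expansions.
p(0) = 0
p′(0) = -1
p′′(0) = 0
p′′′(0) = 1/4
Dividing each by k! gives the coefficients c_0, ..., c_3.

1/24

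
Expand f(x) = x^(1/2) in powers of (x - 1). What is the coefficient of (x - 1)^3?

1/16

Differentiate repeatedly and evaluate at the center.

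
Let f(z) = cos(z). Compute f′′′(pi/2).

From the series, [(z - pi/2)^3] f = 1/6; multiply by 3! = 6 to get 1.

1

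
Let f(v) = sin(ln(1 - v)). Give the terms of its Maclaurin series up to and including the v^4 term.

Plug the Maclaurin series of the inner function into that of the outer and collect terms.
[v^0] = 0;  [v^1] = -1;  [v^2] = -1/2;  [v^3] = -1/6;  [v^4] = 0.

-v^3/6 - v^2/2 - v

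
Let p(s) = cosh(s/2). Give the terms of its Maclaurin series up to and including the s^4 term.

s^4/384 + s^2/8 + 1

p(0) = 1
p′(0) = 0
p′′(0) = 1/4
p′′′(0) = 0
p^(4)(0) = 1/16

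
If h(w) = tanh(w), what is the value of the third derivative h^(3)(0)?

The coefficient of w^3 in the expansion is -1/3, so h′′′(0) = 3! * (-1/3) = -2.

-2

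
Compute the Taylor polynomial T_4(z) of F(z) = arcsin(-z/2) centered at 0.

-z^3/48 - z/2

[z^0] = 0;  [z^1] = -1/2;  [z^2] = 0;  [z^3] = -1/48;  [z^4] = 0.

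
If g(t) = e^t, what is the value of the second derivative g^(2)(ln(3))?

The coefficient of (t - ln(3))^2 in the expansion is 3/2, so g′′(ln(3)) = 2! * (3/2) = 3.

3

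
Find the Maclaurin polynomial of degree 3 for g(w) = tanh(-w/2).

w^3/24 - w/2

Compute the successive derivatives at the expansion point and divide by k!.
g(0) = 0
g′(0) = -1/2
g′′(0) = 0
g′′′(0) = 1/4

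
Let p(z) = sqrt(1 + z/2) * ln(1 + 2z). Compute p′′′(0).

101/8

Multiply the two series term by term and collect like powers.
The coefficient of z^3 in the expansion is 101/48, so p′′′(0) = 3! * (101/48) = 101/8.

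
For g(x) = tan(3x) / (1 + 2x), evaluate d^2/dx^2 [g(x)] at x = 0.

Write out both Maclaurin series and multiply, keeping only the needed powers.
The coefficient of x^2 in the expansion is -6, so g′′(0) = 2! * (-6) = -12.

-12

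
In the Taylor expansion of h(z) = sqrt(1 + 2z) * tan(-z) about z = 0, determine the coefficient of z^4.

-5/6

Write out both Maclaurin series and multiply, keeping only the needed powers.
h(0) = 0
h′(0) = -1
h′′(0) = -2
h′′′(0) = 1
h^(4)(0) = -20
Then c_k = h^(k)(0)/k! gives each Taylor coefficient.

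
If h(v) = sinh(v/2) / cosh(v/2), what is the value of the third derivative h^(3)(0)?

-1/4

Divide the numerator series by the denominator series (power-series long division).
The coefficient of v^3 in the expansion is -1/24, so h′′′(0) = 3! * (-1/24) = -1/4.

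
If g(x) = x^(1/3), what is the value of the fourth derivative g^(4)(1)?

-80/81

Differentiate repeatedly and evaluate at the center.
The coefficient of (x - 1)^4 in the expansion is -10/243, so g^(4)(1) = 4! * (-10/243) = -80/81.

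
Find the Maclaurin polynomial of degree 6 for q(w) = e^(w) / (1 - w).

Expand each factor separately, then convolve coefficients.
q(0) = 1
q′(0) = 2
q′′(0) = 5
q′′′(0) = 16
q^(4)(0) = 65
q^(5)(0) = 326
q^(6)(0) = 1957
Dividing each by k! gives the coefficients c_0, ..., c_6.

1957*w^6/720 + 163*w^5/60 + 65*w^4/24 + 8*w^3/3 + 5*w^2/2 + 2*w + 1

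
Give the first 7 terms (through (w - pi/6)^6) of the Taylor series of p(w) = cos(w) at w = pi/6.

-sqrt(3)*(w - pi/6)^6/1440 - (w - pi/6)^5/240 + sqrt(3)*(w - pi/6)^4/48 + (w - pi/6)^3/12 - sqrt(3)*(w - pi/6)^2/4 - (w - pi/6)/2 + sqrt(3)/2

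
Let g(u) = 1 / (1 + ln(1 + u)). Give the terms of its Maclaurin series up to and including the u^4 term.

Expand as Σ (-1)^k u^k with u equal to the inner function's series.
g(0) = 1
g′(0) = -1
g′′(0) = 3
g′′′(0) = -14
g^(4)(0) = 88
Then c_k = g^(k)(0)/k! gives each Taylor coefficient.

11*u^4/3 - 7*u^3/3 + 3*u^2/2 - u + 1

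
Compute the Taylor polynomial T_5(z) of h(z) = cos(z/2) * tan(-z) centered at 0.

Expand each factor separately, then convolve coefficients.

-181*z^5/1920 - 5*z^3/24 - z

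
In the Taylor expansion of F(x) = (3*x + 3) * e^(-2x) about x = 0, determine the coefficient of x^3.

2

Multiply each power in the prefactor through the base expansion.
F(0) = 3
F′(0) = -3
F′′(0) = 0
F′′′(0) = 12
Dividing each by k! gives the coefficients c_0, ..., c_3.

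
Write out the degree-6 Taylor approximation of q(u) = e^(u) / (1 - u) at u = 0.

1957*u^6/720 + 163*u^5/60 + 65*u^4/24 + 8*u^3/3 + 5*u^2/2 + 2*u + 1

Expand 1/(denominator) as a geometric series and multiply by the numerator's series.
q(0) = 1
q′(0) = 2
q′′(0) = 5
q′′′(0) = 16
q^(4)(0) = 65
q^(5)(0) = 326
q^(6)(0) = 1957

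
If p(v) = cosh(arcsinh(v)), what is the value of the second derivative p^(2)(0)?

Compose series: expand the inner function first, then feed it into the outer expansion.
From the series, [v^2] p = 1/2; multiply by 2! = 2 to get 1.

1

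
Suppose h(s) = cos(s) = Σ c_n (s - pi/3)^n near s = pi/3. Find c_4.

Apply the Taylor formula c_k = f^(k)(a)/k!.
h(pi/3) = 1/2
h′(pi/3) = -sqrt(3)/2
h′′(pi/3) = -1/2
h′′′(pi/3) = sqrt(3)/2
h^(4)(pi/3) = 1/2
So c_4 = h^(4)(pi/3)/4! = 1/48.

1/48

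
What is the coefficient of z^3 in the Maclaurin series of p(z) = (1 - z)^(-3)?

10

p(0) = 1
p′(0) = 3
p′′(0) = 12
p′′′(0) = 60
Then c_k = p^(k)(0)/k! gives each Taylor coefficient.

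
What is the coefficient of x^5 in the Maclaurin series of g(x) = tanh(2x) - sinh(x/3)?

24883/5832

Combine the two series term by term.
So c_5 = g^(5)(0)/5! = 24883/5832.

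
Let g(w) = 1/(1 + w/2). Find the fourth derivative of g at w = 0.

Differentiate repeatedly and evaluate at the center.
From the series, [w^4] g = 1/16; multiply by 4! = 24 to get 3/2.

3/2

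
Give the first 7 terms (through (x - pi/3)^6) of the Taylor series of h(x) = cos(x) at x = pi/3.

[(x - pi/3)^0] = 1/2;  [(x - pi/3)^1] = -sqrt(3)/2;  [(x - pi/3)^2] = -1/4;  [(x - pi/3)^3] = sqrt(3)/12;  [(x - pi/3)^4] = 1/48;  [(x - pi/3)^5] = -sqrt(3)/240;  [(x - pi/3)^6] = -1/1440.

-(x - pi/3)^6/1440 - sqrt(3)*(x - pi/3)^5/240 + (x - pi/3)^4/48 + sqrt(3)*(x - pi/3)^3/12 - (x - pi/3)^2/4 - sqrt(3)*(x - pi/3)/2 + 1/2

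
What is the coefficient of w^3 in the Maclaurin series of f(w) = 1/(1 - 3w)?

27

f(0) = 1
f′(0) = 3
f′′(0) = 18
f′′′(0) = 162
So c_3 = f′′′(0)/3! = 27.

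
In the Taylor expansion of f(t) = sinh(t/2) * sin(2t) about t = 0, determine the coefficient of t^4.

-5/8

Take the Cauchy product of the two expansions.
So c_4 = f^(4)(0)/4! = -5/8.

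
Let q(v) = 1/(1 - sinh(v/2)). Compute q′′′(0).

Substitute the inner expansion into the outer series and collect powers.
From the series, [v^3] q = 7/48; multiply by 3! = 6 to get 7/8.

7/8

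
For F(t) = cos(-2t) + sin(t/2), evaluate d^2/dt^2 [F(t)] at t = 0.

Add the two expansions coefficient-wise.
From the series, [t^2] F = -2; multiply by 2! = 2 to get -4.

-4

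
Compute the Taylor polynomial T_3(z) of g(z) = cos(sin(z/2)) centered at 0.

1 - z^2/8

Compose series: expand the inner function first, then feed it into the outer expansion.
g(0) = 1
g′(0) = 0
g′′(0) = -1/4
g′′′(0) = 0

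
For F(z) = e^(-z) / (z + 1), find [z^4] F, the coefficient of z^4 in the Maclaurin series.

Use 1/(1 - r) = Σ r^k on the denominator, then take the Cauchy product.
[z^0] = 1;  [z^1] = -2;  [z^2] = 5/2;  [z^3] = -8/3;  [z^4] = 65/24.
So c_4 = F^(4)(0)/4! = 65/24.

65/24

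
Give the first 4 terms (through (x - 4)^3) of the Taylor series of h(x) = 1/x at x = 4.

-(x - 4)^3/256 + (x - 4)^2/64 - (x - 4)/16 + 1/4

Differentiate repeatedly and evaluate at the center.
h(4) = 1/4
h′(4) = -1/16
h′′(4) = 1/32
h′′′(4) = -3/128
Then c_k = h^(k)(4)/k! gives each Taylor coefficient.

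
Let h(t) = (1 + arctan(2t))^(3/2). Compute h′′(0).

Let u equal the inner series; expand the outer function in u and truncate.
From the series, [t^2] h = 3/2; multiply by 2! = 2 to get 3.

3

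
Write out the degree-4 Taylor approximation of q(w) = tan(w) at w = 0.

w^3/3 + w

[w^0] = 0;  [w^1] = 1;  [w^2] = 0;  [w^3] = 1/3;  [w^4] = 0.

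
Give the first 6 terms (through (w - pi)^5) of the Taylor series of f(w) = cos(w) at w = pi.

-(w - pi)^4/24 + (w - pi)^2/2 - 1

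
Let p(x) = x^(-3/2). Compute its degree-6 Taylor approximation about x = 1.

3003*(x - 1)^6/1024 - 693*(x - 1)^5/256 + 315*(x - 1)^4/128 - 35*(x - 1)^3/16 + 15*(x - 1)^2/8 - 3*(x - 1)/2 + 1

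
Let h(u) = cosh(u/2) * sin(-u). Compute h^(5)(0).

Expand each factor separately, then convolve coefficients.
The coefficient of u^5 in the expansion is 19/1920, so h^(5)(0) = 5! * (19/1920) = 19/16.

19/16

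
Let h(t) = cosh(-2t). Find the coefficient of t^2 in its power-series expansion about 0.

[t^0] = 1;  [t^1] = 0;  [t^2] = 2.
So c_2 = h′′(0)/2! = 2.

2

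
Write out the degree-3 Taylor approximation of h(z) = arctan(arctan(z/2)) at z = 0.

-z^3/12 + z/2

Let u equal the inner series; expand the outer function in u and truncate.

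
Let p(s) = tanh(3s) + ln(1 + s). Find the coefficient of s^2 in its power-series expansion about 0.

Add the two expansions coefficient-wise.

-1/2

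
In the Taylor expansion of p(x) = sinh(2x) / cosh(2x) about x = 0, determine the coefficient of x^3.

Write the quotient as an unknown series and match coefficients against numerator = denominator · series.
p(0) = 0
p′(0) = 2
p′′(0) = 0
p′′′(0) = -16

-8/3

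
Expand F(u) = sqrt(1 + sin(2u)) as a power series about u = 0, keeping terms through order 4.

u^4/24 - u^3/6 - u^2/2 + u + 1

Plug the Maclaurin series of the inner function into that of the outer and collect terms.
[u^0] = 1;  [u^1] = 1;  [u^2] = -1/2;  [u^3] = -1/6;  [u^4] = 1/24.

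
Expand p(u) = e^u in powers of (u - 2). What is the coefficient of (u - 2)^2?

e^(2)/2

p(2) = e^(2)
p′(2) = e^(2)
p′′(2) = e^(2)
Then c_k = p^(k)(2)/k! gives each Taylor coefficient.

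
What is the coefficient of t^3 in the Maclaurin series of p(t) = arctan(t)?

-1/3

[t^0] = 0;  [t^1] = 1;  [t^2] = 0;  [t^3] = -1/3.
So c_3 = p′′′(0)/3! = -1/3.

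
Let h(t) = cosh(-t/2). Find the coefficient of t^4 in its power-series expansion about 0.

h(0) = 1
h′(0) = 0
h′′(0) = 1/4
h′′′(0) = 0
h^(4)(0) = 1/16

1/384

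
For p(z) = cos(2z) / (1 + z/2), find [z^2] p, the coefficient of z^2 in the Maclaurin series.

Expand each factor separately, then convolve coefficients.
p(0) = 1
p′(0) = -1/2
p′′(0) = -7/2
So c_2 = p′′(0)/2! = -7/4.

-7/4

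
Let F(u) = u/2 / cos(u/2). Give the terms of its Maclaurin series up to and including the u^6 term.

5*u^5/768 + u^3/16 + u/2

Write the quotient as an unknown series and match coefficients against numerator = denominator · series.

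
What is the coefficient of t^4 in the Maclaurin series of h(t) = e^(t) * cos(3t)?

Write out both Maclaurin series and multiply, keeping only the needed powers.
h(0) = 1
h′(0) = 1
h′′(0) = -8
h′′′(0) = -26
h^(4)(0) = 28
The Taylor polynomial is Σ h^(k)(0)/k! · t^k.

7/6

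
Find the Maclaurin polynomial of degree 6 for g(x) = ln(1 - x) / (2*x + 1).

Expand 1/(denominator) as a geometric series and multiply by the numerator's series.
[x^0] = 0;  [x^1] = -1;  [x^2] = 3/2;  [x^3] = -10/3;  [x^4] = 77/12;  [x^5] = -391/30;  [x^6] = 259/10.

259*x^6/10 - 391*x^5/30 + 77*x^4/12 - 10*x^3/3 + 3*x^2/2 - x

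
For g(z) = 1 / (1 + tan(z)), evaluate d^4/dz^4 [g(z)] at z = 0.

40

Use the geometric series for the reciprocal, then substitute.
From the series, [z^4] g = 5/3; multiply by 4! = 24 to get 40.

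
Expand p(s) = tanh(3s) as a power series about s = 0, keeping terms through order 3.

-9*s^3 + 3*s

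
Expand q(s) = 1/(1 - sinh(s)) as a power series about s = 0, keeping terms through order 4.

Let u equal the inner series; expand the outer function in u and truncate.
[s^0] = 1;  [s^1] = 1;  [s^2] = 1;  [s^3] = 7/6;  [s^4] = 4/3.

4*s^4/3 + 7*s^3/6 + s^2 + s + 1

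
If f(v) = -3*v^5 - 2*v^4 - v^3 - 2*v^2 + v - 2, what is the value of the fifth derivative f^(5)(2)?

-360

The coefficient of (v - 2)^5 in the expansion is -3, so f^(5)(2) = 5! * (-3) = -360.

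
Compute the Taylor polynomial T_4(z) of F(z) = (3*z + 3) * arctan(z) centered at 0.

-z^4 - z^3 + 3*z^2 + 3*z

Distribute the polynomial across the series and collect like powers.
[z^0] = 0;  [z^1] = 3;  [z^2] = 3;  [z^3] = -1;  [z^4] = -1.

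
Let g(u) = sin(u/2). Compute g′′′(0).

From the series, [u^3] g = -1/48; multiply by 3! = 6 to get -1/8.

-1/8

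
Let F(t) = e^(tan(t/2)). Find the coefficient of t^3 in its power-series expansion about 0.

Let u equal the inner series; expand the outer function in u and truncate.
[t^0] = 1;  [t^1] = 1/2;  [t^2] = 1/8;  [t^3] = 1/16.
So c_3 = F′′′(0)/3! = 1/16.

1/16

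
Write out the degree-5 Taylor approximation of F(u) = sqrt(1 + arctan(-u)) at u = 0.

Plug the Maclaurin series of the inner function into that of the outer and collect terms.
F(0) = 1
F′(0) = -1/2
F′′(0) = -1/4
F′′′(0) = 5/8
F^(4)(0) = 17/16
F^(5)(0) = -249/32

-83*u^5/1280 + 17*u^4/384 + 5*u^3/48 - u^2/8 - u/2 + 1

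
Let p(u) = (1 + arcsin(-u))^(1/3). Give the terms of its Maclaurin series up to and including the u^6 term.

Compose series: expand the inner function first, then feed it into the outer expansion.
p(0) = 1
p′(0) = -1/3
p′′(0) = -2/9
p′′′(0) = -19/27
p^(4)(0) = -152/81
p^(5)(0) = -2509/243
p^(6)(0) = -37088/729
Dividing each by k! gives the coefficients c_0, ..., c_6.

-2318*u^6/32805 - 2509*u^5/29160 - 19*u^4/243 - 19*u^3/162 - u^2/9 - u/3 + 1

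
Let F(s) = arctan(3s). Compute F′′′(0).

-54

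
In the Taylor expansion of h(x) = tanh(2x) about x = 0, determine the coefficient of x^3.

-8/3

h(0) = 0
h′(0) = 2
h′′(0) = 0
h′′′(0) = -16
So c_3 = h′′′(0)/3! = -8/3.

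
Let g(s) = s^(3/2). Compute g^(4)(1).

9/16

The coefficient of (s - 1)^4 in the expansion is 3/128, so g^(4)(1) = 4! * (3/128) = 9/16.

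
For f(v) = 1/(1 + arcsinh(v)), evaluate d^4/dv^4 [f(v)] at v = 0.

Plug the Maclaurin series of the inner function into that of the outer and collect terms.
The coefficient of v^4 in the expansion is 2/3, so f^(4)(0) = 4! * (2/3) = 16.

16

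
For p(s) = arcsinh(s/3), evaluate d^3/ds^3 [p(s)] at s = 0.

Differentiate repeatedly and evaluate at the center.
From the series, [s^3] p = -1/162; multiply by 3! = 6 to get -1/27.

-1/27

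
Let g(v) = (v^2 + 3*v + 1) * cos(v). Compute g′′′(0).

Shift and add copies of the series according to the polynomial's terms.
The coefficient of v^3 in the expansion is -3/2, so g′′′(0) = 3! * (-3/2) = -9.

-9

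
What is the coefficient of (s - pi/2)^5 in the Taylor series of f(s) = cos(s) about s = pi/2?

-1/120

Differentiate repeatedly and evaluate at the center.
So c_5 = f^(5)(pi/2)/5! = -1/120.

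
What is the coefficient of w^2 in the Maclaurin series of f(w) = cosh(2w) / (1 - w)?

Take the Cauchy product of the two expansions.
f(0) = 1
f′(0) = 1
f′′(0) = 6
Dividing each by k! gives the coefficients c_0, ..., c_2.

3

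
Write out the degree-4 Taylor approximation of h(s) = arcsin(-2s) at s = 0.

-4*s^3/3 - 2*s

h(0) = 0
h′(0) = -2
h′′(0) = 0
h′′′(0) = -8
h^(4)(0) = 0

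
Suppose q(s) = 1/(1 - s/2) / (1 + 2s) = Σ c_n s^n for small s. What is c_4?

Write out both Maclaurin series and multiply, keeping only the needed powers.
q(0) = 1
q′(0) = -3/2
q′′(0) = 13/2
q′′′(0) = -153/4
q^(4)(0) = 615/2
The Taylor polynomial is Σ q^(k)(0)/k! · s^k.

205/16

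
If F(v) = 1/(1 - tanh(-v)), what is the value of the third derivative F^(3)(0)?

-4

Plug the Maclaurin series of the inner function into that of the outer and collect terms.
The coefficient of v^3 in the expansion is -2/3, so F′′′(0) = 3! * (-2/3) = -4.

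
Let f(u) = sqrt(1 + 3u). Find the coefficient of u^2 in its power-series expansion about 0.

-9/8

[u^0] = 1;  [u^1] = 3/2;  [u^2] = -9/8.
So c_2 = f′′(0)/2! = -9/8.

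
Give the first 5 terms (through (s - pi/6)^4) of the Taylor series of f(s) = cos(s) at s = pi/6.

sqrt(3)*(s - pi/6)^4/48 + (s - pi/6)^3/12 - sqrt(3)*(s - pi/6)^2/4 - (s - pi/6)/2 + sqrt(3)/2

Differentiate repeatedly and evaluate at the center.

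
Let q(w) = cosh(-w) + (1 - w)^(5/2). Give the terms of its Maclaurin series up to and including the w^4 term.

w^4/384 - 5*w^3/16 + 19*w^2/8 - 5*w/2 + 2

Expand each term separately and add.
[w^0] = 2;  [w^1] = -5/2;  [w^2] = 19/8;  [w^3] = -5/16;  [w^4] = 1/384.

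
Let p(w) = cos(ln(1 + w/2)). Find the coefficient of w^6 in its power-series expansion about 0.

-19/4608

Let u equal the inner series; expand the outer function in u and truncate.
p(0) = 1
p′(0) = 0
p′′(0) = -1/4
p′′′(0) = 3/8
p^(4)(0) = -5/8
p^(5)(0) = 5/4
p^(6)(0) = -95/32
So c_6 = p^(6)(0)/6! = -19/4608.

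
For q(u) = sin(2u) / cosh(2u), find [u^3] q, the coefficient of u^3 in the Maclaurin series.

Invert the denominator's series and multiply.
[u^0] = 0;  [u^1] = 2;  [u^2] = 0;  [u^3] = -16/3.

-16/3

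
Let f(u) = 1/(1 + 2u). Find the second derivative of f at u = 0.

8

From the series, [u^2] f = 4; multiply by 2! = 2 to get 8.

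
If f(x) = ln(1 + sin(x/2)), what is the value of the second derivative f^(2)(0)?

-1/4

Compose series: expand the inner function first, then feed it into the outer expansion.
The coefficient of x^2 in the expansion is -1/8, so f′′(0) = 2! * (-1/8) = -1/4.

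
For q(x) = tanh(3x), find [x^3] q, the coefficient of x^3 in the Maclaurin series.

-9

Compute the successive derivatives at the expansion point and divide by k!.
[x^0] = 0;  [x^1] = 3;  [x^2] = 0;  [x^3] = -9.
So c_3 = q′′′(0)/3! = -9.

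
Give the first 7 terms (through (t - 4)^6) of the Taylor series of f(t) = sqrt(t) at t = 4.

-21*(t - 4)^6/2097152 + 7*(t - 4)^5/131072 - 5*(t - 4)^4/16384 + (t - 4)^3/512 - (t - 4)^2/64 + (t - 4)/4 + 2

Compute the successive derivatives at the expansion point and divide by k!.
f(4) = 2
f′(4) = 1/4
f′′(4) = -1/32
f′′′(4) = 3/256
f^(4)(4) = -15/2048
f^(5)(4) = 105/16384
f^(6)(4) = -945/131072
The Taylor polynomial is Σ f^(k)(4)/k! · (t - 4)^k.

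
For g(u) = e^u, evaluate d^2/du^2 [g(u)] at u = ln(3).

3

The coefficient of (u - ln(3))^2 in the expansion is 3/2, so g′′(ln(3)) = 2! * (3/2) = 3.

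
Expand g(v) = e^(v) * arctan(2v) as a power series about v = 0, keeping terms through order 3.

Write out both Maclaurin series and multiply, keeping only the needed powers.
[v^0] = 0;  [v^1] = 2;  [v^2] = 2;  [v^3] = -5/3.

-5*v^3/3 + 2*v^2 + 2*v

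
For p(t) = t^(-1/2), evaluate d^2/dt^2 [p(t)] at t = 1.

3/4

From the series, [(t - 1)^2] p = 3/8; multiply by 2! = 2 to get 3/4.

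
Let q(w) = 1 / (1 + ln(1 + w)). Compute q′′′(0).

-14

Use the geometric series for the reciprocal, then substitute.
The coefficient of w^3 in the expansion is -7/3, so q′′′(0) = 3! * (-7/3) = -14.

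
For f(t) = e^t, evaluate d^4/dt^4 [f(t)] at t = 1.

Differentiate repeatedly and evaluate at the center.
The coefficient of (t - 1)^4 in the expansion is e/24, so f^(4)(1) = 4! * (e/24) = e.

e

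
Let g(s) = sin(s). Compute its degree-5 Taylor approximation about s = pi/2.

[(s - pi/2)^0] = 1;  [(s - pi/2)^1] = 0;  [(s - pi/2)^2] = -1/2;  [(s - pi/2)^3] = 0;  [(s - pi/2)^4] = 1/24;  [(s - pi/2)^5] = 0.

(s - pi/2)^4/24 - (s - pi/2)^2/2 + 1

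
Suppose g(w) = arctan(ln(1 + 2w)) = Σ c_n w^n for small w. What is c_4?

Plug the Maclaurin series of the inner function into that of the outer and collect terms.
[w^0] = 0;  [w^1] = 2;  [w^2] = -2;  [w^3] = 0;  [w^4] = 4.
So c_4 = g^(4)(0)/4! = 4.

4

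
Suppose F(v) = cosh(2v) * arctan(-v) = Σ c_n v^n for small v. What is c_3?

-5/3

Multiply the two series term by term and collect like powers.
F(0) = 0
F′(0) = -1
F′′(0) = 0
F′′′(0) = -10
So c_3 = F′′′(0)/3! = -5/3.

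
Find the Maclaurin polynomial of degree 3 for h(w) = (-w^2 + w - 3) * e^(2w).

Multiply each power in the prefactor through the base expansion.
[w^0] = -3;  [w^1] = -5;  [w^2] = -5;  [w^3] = -4.

-4*w^3 - 5*w^2 - 5*w - 3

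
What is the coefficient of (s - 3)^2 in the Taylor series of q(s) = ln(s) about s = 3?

-1/18

q(3) = ln(3)
q′(3) = 1/3
q′′(3) = -1/9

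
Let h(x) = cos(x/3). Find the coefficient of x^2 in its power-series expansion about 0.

-1/18

Differentiate repeatedly and evaluate at the center.
h(0) = 1
h′(0) = 0
h′′(0) = -1/9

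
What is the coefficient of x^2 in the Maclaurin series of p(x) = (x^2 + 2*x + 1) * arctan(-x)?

Distribute the polynomial across the series and collect like powers.
p(0) = 0
p′(0) = -1
p′′(0) = -4
So c_2 = p′′(0)/2! = -2.

-2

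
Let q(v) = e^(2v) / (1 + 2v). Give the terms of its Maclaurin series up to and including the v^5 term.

Take the Cauchy product of the two expansions.
[v^0] = 1;  [v^1] = 0;  [v^2] = 2;  [v^3] = -8/3;  [v^4] = 6;  [v^5] = -176/15.

-176*v^5/15 + 6*v^4 - 8*v^3/3 + 2*v^2 + 1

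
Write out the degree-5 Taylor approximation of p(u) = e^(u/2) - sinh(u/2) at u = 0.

u^4/384 + u^2/8 + 1

Add the two expansions coefficient-wise.
p(0) = 1
p′(0) = 0
p′′(0) = 1/4
p′′′(0) = 0
p^(4)(0) = 1/16
p^(5)(0) = 0
The Taylor polynomial is Σ p^(k)(0)/k! · u^k.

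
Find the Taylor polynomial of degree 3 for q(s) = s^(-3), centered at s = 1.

[(s - 1)^0] = 1;  [(s - 1)^1] = -3;  [(s - 1)^2] = 6;  [(s - 1)^3] = -10.

-10*(s - 1)^3 + 6*(s - 1)^2 - 3*(s - 1) + 1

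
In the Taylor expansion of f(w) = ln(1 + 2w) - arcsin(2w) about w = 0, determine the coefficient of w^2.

Add the two expansions coefficient-wise.
f(0) = 0
f′(0) = 0
f′′(0) = -4

-2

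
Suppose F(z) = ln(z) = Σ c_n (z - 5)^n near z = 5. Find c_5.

F(5) = ln(5)
F′(5) = 1/5
F′′(5) = -1/25
F′′′(5) = 2/125
F^(4)(5) = -6/625
F^(5)(5) = 24/3125
The Taylor polynomial is Σ F^(k)(5)/k! · (z - 5)^k.

1/15625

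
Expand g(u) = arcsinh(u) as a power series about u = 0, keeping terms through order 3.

g(0) = 0
g′(0) = 1
g′′(0) = 0
g′′′(0) = -1

-u^3/6 + u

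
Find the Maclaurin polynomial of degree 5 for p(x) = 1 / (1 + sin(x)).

-61*x^5/120 + 2*x^4/3 - 5*x^3/6 + x^2 - x + 1

Use the geometric series for the reciprocal, then substitute.
p(0) = 1
p′(0) = -1
p′′(0) = 2
p′′′(0) = -5
p^(4)(0) = 16
p^(5)(0) = -61
Then c_k = p^(k)(0)/k! gives each Taylor coefficient.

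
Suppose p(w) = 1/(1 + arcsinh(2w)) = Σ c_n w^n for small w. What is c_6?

1472/45

Compose series: expand the inner function first, then feed it into the outer expansion.
p(0) = 1
p′(0) = -2
p′′(0) = 8
p′′′(0) = -40
p^(4)(0) = 256
p^(5)(0) = -2208
p^(6)(0) = 23552
Then c_k = p^(k)(0)/k! gives each Taylor coefficient.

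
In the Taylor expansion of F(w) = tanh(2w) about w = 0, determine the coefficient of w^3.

-8/3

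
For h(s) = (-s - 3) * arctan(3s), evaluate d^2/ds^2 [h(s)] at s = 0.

-6

Multiply each power in the prefactor through the base expansion.
From the series, [s^2] h = -3; multiply by 2! = 2 to get -6.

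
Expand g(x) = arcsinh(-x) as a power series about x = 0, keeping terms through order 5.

-3*x^5/40 + x^3/6 - x

Compute the successive derivatives at the expansion point and divide by k!.
g(0) = 0
g′(0) = -1
g′′(0) = 0
g′′′(0) = 1
g^(4)(0) = 0
g^(5)(0) = -9
The Taylor polynomial is Σ g^(k)(0)/k! · x^k.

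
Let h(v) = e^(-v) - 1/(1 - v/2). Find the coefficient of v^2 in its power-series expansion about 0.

Combine the two series term by term.
h(0) = 0
h′(0) = -3/2
h′′(0) = 1/2
So c_2 = h′′(0)/2! = 1/4.

1/4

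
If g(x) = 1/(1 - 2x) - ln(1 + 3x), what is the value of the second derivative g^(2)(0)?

Add the two expansions coefficient-wise.
The coefficient of x^2 in the expansion is 17/2, so g′′(0) = 2! * (17/2) = 17.

17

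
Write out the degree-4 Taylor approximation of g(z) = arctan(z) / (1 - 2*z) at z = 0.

Use 1/(1 - r) = Σ r^k on the denominator, then take the Cauchy product.
[z^0] = 0;  [z^1] = 1;  [z^2] = 2;  [z^3] = 11/3;  [z^4] = 22/3.

22*z^4/3 + 11*z^3/3 + 2*z^2 + z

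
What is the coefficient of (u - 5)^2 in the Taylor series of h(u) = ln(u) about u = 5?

-1/50

h(5) = ln(5)
h′(5) = 1/5
h′′(5) = -1/25
So c_2 = h′′(5)/2! = -1/50.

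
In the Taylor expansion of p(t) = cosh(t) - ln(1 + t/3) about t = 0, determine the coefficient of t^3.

-1/81

Add the two expansions coefficient-wise.
[t^0] = 1;  [t^1] = -1/3;  [t^2] = 5/9;  [t^3] = -1/81.
So c_3 = p′′′(0)/3! = -1/81.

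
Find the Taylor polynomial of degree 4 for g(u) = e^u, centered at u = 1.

e*(u - 1)^4/24 + e*(u - 1)^3/6 + e*(u - 1)^2/2 + e*(u - 1) + e

g(1) = e
g′(1) = e
g′′(1) = e
g′′′(1) = e
g^(4)(1) = e
Dividing each by k! gives the coefficients c_0, ..., c_4.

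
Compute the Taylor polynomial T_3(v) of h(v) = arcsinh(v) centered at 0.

-v^3/6 + v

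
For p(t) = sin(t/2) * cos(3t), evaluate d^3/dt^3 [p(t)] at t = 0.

-109/8

Take the Cauchy product of the two expansions.
From the series, [t^3] p = -109/48; multiply by 3! = 6 to get -109/8.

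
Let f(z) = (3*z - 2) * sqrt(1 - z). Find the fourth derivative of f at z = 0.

-21/8

Distribute the polynomial across the series and collect like powers.
The coefficient of z^4 in the expansion is -7/64, so f^(4)(0) = 4! * (-7/64) = -21/8.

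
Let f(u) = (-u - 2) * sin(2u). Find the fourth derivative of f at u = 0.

32

Multiply each power in the prefactor through the base expansion.
From the series, [u^4] f = 4/3; multiply by 4! = 24 to get 32.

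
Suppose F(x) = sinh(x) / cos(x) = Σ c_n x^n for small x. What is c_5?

Divide the numerator series by the denominator series (power-series long division).
[x^0] = 0;  [x^1] = 1;  [x^2] = 0;  [x^3] = 2/3;  [x^4] = 0;  [x^5] = 3/10.

3/10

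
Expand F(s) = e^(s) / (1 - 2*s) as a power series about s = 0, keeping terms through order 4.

Multiply the numerator's expansion by the denominator's geometric series.

211*s^4/8 + 79*s^3/6 + 13*s^2/2 + 3*s + 1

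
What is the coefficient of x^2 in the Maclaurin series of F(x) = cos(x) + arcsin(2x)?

-1/2

Add the two expansions coefficient-wise.
F(0) = 1
F′(0) = 2
F′′(0) = -1
So c_2 = F′′(0)/2! = -1/2.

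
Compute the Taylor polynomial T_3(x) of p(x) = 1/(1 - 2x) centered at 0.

[x^0] = 1;  [x^1] = 2;  [x^2] = 4;  [x^3] = 8.

8*x^3 + 4*x^2 + 2*x + 1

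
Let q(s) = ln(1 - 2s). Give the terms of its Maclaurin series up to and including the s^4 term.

-4*s^4 - 8*s^3/3 - 2*s^2 - 2*s

q(0) = 0
q′(0) = -2
q′′(0) = -4
q′′′(0) = -16
q^(4)(0) = -96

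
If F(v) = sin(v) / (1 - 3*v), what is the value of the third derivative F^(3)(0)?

53

Use 1/(1 - r) = Σ r^k on the denominator, then take the Cauchy product.
The coefficient of v^3 in the expansion is 53/6, so F′′′(0) = 3! * (53/6) = 53.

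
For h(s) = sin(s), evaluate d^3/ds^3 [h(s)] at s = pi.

The coefficient of (s - pi)^3 in the expansion is 1/6, so h′′′(pi) = 3! * (1/6) = 1.

1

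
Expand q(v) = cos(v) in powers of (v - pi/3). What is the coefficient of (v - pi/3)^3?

q(pi/3) = 1/2
q′(pi/3) = -sqrt(3)/2
q′′(pi/3) = -1/2
q′′′(pi/3) = sqrt(3)/2
So c_3 = q′′′(pi/3)/3! = sqrt(3)/12.

sqrt(3)/12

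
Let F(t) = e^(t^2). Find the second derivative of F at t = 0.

2

From the series, [t^2] F = 1; multiply by 2! = 2 to get 2.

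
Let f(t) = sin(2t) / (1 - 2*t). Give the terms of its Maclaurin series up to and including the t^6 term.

Use 1/(1 - r) = Σ r^k on the denominator, then take the Cauchy product.
f(0) = 0
f′(0) = 2
f′′(0) = 8
f′′′(0) = 40
f^(4)(0) = 320
f^(5)(0) = 3232
f^(6)(0) = 38784

808*t^6/15 + 404*t^5/15 + 40*t^4/3 + 20*t^3/3 + 4*t^2 + 2*t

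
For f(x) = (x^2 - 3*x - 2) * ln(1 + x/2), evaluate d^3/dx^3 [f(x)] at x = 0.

19/4

Multiply each power in the prefactor through the base expansion.
The coefficient of x^3 in the expansion is 19/24, so f′′′(0) = 3! * (19/24) = 19/4.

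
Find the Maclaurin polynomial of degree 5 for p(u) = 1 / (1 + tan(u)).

Expand as Σ (-1)^k u^k with u equal to the inner function's series.
p(0) = 1
p′(0) = -1
p′′(0) = 2
p′′′(0) = -8
p^(4)(0) = 40
p^(5)(0) = -256
Dividing each by k! gives the coefficients c_0, ..., c_5.

-32*u^5/15 + 5*u^4/3 - 4*u^3/3 + u^2 - u + 1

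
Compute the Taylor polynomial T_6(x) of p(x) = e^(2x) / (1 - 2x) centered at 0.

7828*x^6/45 + 1304*x^5/15 + 130*x^4/3 + 64*x^3/3 + 10*x^2 + 4*x + 1

Multiply the two series term by term and collect like powers.
[x^0] = 1;  [x^1] = 4;  [x^2] = 10;  [x^3] = 64/3;  [x^4] = 130/3;  [x^5] = 1304/15;  [x^6] = 7828/45.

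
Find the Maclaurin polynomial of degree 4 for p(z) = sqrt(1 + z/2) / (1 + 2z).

Take the Cauchy product of the two expansions.
p(0) = 1
p′(0) = -7/4
p′′(0) = 111/16
p′′′(0) = -2661/64
p^(4)(0) = 85137/256

28379*z^4/2048 - 887*z^3/128 + 111*z^2/32 - 7*z/4 + 1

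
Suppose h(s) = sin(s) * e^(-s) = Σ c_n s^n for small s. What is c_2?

Take the Cauchy product of the two expansions.
[s^0] = 0;  [s^1] = 1;  [s^2] = -1.

-1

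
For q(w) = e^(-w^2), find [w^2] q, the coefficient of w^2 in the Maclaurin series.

Compute the successive derivatives at the expansion point and divide by k!.
[w^0] = 1;  [w^1] = 0;  [w^2] = -1.

-1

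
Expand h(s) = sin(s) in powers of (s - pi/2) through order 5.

(s - pi/2)^4/24 - (s - pi/2)^2/2 + 1

Apply the Taylor formula c_k = f^(k)(a)/k!.
[(s - pi/2)^0] = 1;  [(s - pi/2)^1] = 0;  [(s - pi/2)^2] = -1/2;  [(s - pi/2)^3] = 0;  [(s - pi/2)^4] = 1/24;  [(s - pi/2)^5] = 0.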